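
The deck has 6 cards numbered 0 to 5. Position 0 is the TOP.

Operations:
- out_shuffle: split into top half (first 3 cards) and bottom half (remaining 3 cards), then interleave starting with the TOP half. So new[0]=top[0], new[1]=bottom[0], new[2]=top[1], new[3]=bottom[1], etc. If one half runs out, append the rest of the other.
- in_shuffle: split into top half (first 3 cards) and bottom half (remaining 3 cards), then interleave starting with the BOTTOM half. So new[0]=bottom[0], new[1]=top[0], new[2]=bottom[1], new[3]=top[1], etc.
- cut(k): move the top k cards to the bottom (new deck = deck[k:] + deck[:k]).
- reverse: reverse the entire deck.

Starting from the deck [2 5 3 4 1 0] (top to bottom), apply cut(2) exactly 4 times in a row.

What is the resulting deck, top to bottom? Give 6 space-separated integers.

Answer: 3 4 1 0 2 5

Derivation:
After op 1 (cut(2)): [3 4 1 0 2 5]
After op 2 (cut(2)): [1 0 2 5 3 4]
After op 3 (cut(2)): [2 5 3 4 1 0]
After op 4 (cut(2)): [3 4 1 0 2 5]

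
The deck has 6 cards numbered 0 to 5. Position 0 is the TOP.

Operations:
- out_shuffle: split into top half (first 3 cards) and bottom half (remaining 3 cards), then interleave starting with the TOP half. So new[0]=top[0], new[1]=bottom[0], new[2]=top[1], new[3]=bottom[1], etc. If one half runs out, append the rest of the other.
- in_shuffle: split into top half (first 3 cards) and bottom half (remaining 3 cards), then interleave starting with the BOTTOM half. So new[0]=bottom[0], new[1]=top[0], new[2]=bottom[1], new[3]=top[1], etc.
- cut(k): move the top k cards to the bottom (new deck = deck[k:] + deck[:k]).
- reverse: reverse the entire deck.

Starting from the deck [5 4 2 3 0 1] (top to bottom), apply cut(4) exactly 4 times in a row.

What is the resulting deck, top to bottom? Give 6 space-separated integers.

After op 1 (cut(4)): [0 1 5 4 2 3]
After op 2 (cut(4)): [2 3 0 1 5 4]
After op 3 (cut(4)): [5 4 2 3 0 1]
After op 4 (cut(4)): [0 1 5 4 2 3]

Answer: 0 1 5 4 2 3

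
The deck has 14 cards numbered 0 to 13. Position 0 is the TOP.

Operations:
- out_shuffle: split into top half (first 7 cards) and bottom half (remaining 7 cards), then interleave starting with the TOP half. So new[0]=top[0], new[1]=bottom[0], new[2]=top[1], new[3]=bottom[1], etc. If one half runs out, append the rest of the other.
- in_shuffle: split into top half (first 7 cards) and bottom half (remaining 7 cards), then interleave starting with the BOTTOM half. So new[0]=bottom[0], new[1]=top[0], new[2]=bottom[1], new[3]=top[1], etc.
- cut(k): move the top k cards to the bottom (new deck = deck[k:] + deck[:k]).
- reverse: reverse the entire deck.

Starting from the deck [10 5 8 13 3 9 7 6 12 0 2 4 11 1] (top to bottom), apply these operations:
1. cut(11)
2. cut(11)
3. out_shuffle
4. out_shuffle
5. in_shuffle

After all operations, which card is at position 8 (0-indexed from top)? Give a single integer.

After op 1 (cut(11)): [4 11 1 10 5 8 13 3 9 7 6 12 0 2]
After op 2 (cut(11)): [12 0 2 4 11 1 10 5 8 13 3 9 7 6]
After op 3 (out_shuffle): [12 5 0 8 2 13 4 3 11 9 1 7 10 6]
After op 4 (out_shuffle): [12 3 5 11 0 9 8 1 2 7 13 10 4 6]
After op 5 (in_shuffle): [1 12 2 3 7 5 13 11 10 0 4 9 6 8]
Position 8: card 10.

Answer: 10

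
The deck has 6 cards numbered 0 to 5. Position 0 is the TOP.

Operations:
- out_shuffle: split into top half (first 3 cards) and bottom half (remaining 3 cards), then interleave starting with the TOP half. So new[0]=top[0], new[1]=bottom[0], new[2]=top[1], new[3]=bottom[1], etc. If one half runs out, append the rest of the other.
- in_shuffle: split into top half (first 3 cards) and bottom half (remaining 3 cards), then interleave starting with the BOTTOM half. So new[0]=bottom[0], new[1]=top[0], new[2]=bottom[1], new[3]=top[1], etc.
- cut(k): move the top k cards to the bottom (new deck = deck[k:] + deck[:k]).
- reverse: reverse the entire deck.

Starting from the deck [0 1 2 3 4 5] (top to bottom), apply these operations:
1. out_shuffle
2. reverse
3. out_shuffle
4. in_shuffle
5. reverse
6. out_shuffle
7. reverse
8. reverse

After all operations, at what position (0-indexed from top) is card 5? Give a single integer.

After op 1 (out_shuffle): [0 3 1 4 2 5]
After op 2 (reverse): [5 2 4 1 3 0]
After op 3 (out_shuffle): [5 1 2 3 4 0]
After op 4 (in_shuffle): [3 5 4 1 0 2]
After op 5 (reverse): [2 0 1 4 5 3]
After op 6 (out_shuffle): [2 4 0 5 1 3]
After op 7 (reverse): [3 1 5 0 4 2]
After op 8 (reverse): [2 4 0 5 1 3]
Card 5 is at position 3.

Answer: 3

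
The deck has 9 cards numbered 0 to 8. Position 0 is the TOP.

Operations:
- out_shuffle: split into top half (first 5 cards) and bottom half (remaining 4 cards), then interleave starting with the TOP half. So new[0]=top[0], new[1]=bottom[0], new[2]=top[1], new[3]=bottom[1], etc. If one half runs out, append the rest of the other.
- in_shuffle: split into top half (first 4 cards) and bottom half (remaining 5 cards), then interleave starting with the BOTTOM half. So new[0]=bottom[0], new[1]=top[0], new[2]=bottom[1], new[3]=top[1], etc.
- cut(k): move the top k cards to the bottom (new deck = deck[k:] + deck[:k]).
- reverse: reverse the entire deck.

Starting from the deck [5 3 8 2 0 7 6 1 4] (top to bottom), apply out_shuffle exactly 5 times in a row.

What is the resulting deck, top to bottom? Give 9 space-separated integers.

After op 1 (out_shuffle): [5 7 3 6 8 1 2 4 0]
After op 2 (out_shuffle): [5 1 7 2 3 4 6 0 8]
After op 3 (out_shuffle): [5 4 1 6 7 0 2 8 3]
After op 4 (out_shuffle): [5 0 4 2 1 8 6 3 7]
After op 5 (out_shuffle): [5 8 0 6 4 3 2 7 1]

Answer: 5 8 0 6 4 3 2 7 1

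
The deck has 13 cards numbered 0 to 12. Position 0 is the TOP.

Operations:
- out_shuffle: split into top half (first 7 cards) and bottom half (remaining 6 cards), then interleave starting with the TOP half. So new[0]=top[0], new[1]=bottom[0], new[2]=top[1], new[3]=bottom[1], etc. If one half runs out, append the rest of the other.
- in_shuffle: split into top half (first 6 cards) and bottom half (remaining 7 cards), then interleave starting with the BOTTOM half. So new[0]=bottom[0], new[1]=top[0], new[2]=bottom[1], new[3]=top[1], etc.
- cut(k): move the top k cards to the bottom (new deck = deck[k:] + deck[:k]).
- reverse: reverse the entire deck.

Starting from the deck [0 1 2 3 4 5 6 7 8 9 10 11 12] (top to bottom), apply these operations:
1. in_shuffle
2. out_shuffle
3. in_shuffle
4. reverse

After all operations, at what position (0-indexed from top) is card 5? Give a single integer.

Answer: 6

Derivation:
After op 1 (in_shuffle): [6 0 7 1 8 2 9 3 10 4 11 5 12]
After op 2 (out_shuffle): [6 3 0 10 7 4 1 11 8 5 2 12 9]
After op 3 (in_shuffle): [1 6 11 3 8 0 5 10 2 7 12 4 9]
After op 4 (reverse): [9 4 12 7 2 10 5 0 8 3 11 6 1]
Card 5 is at position 6.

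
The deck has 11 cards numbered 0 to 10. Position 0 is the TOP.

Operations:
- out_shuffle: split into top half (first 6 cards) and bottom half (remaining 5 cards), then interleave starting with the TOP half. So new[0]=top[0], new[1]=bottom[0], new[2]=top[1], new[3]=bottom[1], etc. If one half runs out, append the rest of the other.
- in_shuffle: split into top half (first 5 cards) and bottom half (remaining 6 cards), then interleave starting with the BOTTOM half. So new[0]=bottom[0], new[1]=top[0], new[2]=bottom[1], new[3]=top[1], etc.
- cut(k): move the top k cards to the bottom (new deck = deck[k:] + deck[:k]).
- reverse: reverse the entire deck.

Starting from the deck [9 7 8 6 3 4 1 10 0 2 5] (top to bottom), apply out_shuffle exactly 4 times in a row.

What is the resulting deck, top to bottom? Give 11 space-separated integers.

After op 1 (out_shuffle): [9 1 7 10 8 0 6 2 3 5 4]
After op 2 (out_shuffle): [9 6 1 2 7 3 10 5 8 4 0]
After op 3 (out_shuffle): [9 10 6 5 1 8 2 4 7 0 3]
After op 4 (out_shuffle): [9 2 10 4 6 7 5 0 1 3 8]

Answer: 9 2 10 4 6 7 5 0 1 3 8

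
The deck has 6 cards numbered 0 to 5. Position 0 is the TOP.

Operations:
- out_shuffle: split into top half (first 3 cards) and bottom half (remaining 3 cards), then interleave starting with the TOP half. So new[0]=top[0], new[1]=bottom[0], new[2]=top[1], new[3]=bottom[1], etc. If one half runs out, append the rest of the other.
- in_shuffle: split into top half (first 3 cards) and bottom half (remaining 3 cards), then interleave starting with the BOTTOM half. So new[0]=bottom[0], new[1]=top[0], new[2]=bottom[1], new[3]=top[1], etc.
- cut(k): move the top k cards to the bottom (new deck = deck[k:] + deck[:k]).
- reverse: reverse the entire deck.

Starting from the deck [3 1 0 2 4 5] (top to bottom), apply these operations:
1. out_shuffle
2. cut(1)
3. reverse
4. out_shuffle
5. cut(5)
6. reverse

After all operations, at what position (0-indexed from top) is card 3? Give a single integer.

Answer: 4

Derivation:
After op 1 (out_shuffle): [3 2 1 4 0 5]
After op 2 (cut(1)): [2 1 4 0 5 3]
After op 3 (reverse): [3 5 0 4 1 2]
After op 4 (out_shuffle): [3 4 5 1 0 2]
After op 5 (cut(5)): [2 3 4 5 1 0]
After op 6 (reverse): [0 1 5 4 3 2]
Card 3 is at position 4.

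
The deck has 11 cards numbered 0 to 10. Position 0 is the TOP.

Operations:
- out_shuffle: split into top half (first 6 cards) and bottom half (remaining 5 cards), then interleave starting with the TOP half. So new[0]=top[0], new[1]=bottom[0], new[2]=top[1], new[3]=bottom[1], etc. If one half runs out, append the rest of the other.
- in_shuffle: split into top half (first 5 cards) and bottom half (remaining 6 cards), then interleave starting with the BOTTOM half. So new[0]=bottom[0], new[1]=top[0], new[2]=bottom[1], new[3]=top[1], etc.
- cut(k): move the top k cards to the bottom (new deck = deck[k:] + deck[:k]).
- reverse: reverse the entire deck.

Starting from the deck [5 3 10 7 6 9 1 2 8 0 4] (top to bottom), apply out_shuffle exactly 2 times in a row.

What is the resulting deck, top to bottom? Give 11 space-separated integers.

After op 1 (out_shuffle): [5 1 3 2 10 8 7 0 6 4 9]
After op 2 (out_shuffle): [5 7 1 0 3 6 2 4 10 9 8]

Answer: 5 7 1 0 3 6 2 4 10 9 8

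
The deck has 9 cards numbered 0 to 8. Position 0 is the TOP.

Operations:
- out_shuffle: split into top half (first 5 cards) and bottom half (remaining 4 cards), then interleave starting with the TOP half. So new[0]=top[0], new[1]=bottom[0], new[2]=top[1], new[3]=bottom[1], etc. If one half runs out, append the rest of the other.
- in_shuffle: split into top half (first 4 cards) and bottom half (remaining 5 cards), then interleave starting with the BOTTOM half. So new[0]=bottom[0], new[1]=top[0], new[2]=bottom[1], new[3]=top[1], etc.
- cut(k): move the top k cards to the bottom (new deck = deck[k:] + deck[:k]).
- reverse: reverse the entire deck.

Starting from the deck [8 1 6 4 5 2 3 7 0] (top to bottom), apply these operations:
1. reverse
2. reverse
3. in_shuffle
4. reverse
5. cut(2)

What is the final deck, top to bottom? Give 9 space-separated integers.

After op 1 (reverse): [0 7 3 2 5 4 6 1 8]
After op 2 (reverse): [8 1 6 4 5 2 3 7 0]
After op 3 (in_shuffle): [5 8 2 1 3 6 7 4 0]
After op 4 (reverse): [0 4 7 6 3 1 2 8 5]
After op 5 (cut(2)): [7 6 3 1 2 8 5 0 4]

Answer: 7 6 3 1 2 8 5 0 4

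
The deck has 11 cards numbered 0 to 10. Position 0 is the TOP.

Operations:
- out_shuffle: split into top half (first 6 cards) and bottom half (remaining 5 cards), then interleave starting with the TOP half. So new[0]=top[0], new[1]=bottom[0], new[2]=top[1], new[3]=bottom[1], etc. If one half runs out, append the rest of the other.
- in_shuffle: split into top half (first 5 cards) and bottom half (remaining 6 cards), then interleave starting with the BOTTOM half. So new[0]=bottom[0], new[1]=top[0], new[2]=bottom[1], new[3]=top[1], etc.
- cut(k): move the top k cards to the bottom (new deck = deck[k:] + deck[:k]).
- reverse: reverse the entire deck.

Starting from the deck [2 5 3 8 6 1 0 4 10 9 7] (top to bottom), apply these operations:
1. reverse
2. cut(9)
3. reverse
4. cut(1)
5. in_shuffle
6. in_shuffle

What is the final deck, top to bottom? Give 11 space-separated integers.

Answer: 1 10 2 8 0 9 5 6 4 7 3

Derivation:
After op 1 (reverse): [7 9 10 4 0 1 6 8 3 5 2]
After op 2 (cut(9)): [5 2 7 9 10 4 0 1 6 8 3]
After op 3 (reverse): [3 8 6 1 0 4 10 9 7 2 5]
After op 4 (cut(1)): [8 6 1 0 4 10 9 7 2 5 3]
After op 5 (in_shuffle): [10 8 9 6 7 1 2 0 5 4 3]
After op 6 (in_shuffle): [1 10 2 8 0 9 5 6 4 7 3]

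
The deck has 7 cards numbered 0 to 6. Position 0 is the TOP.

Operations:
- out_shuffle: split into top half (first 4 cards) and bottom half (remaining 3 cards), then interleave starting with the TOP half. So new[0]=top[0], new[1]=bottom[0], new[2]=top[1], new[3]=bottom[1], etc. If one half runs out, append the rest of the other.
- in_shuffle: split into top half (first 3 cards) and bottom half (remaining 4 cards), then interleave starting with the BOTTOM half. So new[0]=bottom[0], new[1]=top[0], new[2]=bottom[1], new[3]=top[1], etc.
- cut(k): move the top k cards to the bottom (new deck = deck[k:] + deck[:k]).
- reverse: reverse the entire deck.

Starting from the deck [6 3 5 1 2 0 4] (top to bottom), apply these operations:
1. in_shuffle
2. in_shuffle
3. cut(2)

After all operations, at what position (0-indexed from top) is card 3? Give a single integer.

After op 1 (in_shuffle): [1 6 2 3 0 5 4]
After op 2 (in_shuffle): [3 1 0 6 5 2 4]
After op 3 (cut(2)): [0 6 5 2 4 3 1]
Card 3 is at position 5.

Answer: 5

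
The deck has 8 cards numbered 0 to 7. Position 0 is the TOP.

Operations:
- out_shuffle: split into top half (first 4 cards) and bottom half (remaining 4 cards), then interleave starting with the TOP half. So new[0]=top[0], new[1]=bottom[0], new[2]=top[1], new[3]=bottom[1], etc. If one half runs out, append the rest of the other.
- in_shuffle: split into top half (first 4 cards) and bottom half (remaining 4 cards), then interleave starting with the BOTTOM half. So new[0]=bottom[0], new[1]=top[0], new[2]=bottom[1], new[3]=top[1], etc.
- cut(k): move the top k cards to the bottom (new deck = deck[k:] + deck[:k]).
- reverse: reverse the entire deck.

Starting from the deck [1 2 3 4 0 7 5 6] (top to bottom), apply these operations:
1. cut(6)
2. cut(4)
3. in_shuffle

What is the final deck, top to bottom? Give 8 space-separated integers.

After op 1 (cut(6)): [5 6 1 2 3 4 0 7]
After op 2 (cut(4)): [3 4 0 7 5 6 1 2]
After op 3 (in_shuffle): [5 3 6 4 1 0 2 7]

Answer: 5 3 6 4 1 0 2 7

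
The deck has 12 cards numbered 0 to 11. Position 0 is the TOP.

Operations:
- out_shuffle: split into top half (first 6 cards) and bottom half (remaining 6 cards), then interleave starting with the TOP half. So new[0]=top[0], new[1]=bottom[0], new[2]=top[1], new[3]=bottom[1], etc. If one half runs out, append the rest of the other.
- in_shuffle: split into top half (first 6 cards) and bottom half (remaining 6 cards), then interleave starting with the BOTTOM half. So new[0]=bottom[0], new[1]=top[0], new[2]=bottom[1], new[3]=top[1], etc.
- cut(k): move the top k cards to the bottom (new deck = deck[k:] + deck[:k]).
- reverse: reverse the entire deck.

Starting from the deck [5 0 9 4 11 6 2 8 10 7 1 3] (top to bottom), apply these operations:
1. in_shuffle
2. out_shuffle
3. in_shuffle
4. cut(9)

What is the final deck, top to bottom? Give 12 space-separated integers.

Answer: 8 6 1 0 2 11 7 10 5 3 4 9

Derivation:
After op 1 (in_shuffle): [2 5 8 0 10 9 7 4 1 11 3 6]
After op 2 (out_shuffle): [2 7 5 4 8 1 0 11 10 3 9 6]
After op 3 (in_shuffle): [0 2 11 7 10 5 3 4 9 8 6 1]
After op 4 (cut(9)): [8 6 1 0 2 11 7 10 5 3 4 9]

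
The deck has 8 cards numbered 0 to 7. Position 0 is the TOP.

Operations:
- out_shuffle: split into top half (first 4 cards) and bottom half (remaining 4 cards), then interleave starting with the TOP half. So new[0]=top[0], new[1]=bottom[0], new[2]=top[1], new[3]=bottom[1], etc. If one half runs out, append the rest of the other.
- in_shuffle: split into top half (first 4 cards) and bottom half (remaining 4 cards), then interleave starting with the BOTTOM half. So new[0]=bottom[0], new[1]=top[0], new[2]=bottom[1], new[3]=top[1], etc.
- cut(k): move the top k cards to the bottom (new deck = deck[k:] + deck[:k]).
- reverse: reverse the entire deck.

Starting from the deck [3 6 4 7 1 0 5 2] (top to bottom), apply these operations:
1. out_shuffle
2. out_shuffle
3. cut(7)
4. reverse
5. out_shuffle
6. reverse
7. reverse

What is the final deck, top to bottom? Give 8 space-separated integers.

After op 1 (out_shuffle): [3 1 6 0 4 5 7 2]
After op 2 (out_shuffle): [3 4 1 5 6 7 0 2]
After op 3 (cut(7)): [2 3 4 1 5 6 7 0]
After op 4 (reverse): [0 7 6 5 1 4 3 2]
After op 5 (out_shuffle): [0 1 7 4 6 3 5 2]
After op 6 (reverse): [2 5 3 6 4 7 1 0]
After op 7 (reverse): [0 1 7 4 6 3 5 2]

Answer: 0 1 7 4 6 3 5 2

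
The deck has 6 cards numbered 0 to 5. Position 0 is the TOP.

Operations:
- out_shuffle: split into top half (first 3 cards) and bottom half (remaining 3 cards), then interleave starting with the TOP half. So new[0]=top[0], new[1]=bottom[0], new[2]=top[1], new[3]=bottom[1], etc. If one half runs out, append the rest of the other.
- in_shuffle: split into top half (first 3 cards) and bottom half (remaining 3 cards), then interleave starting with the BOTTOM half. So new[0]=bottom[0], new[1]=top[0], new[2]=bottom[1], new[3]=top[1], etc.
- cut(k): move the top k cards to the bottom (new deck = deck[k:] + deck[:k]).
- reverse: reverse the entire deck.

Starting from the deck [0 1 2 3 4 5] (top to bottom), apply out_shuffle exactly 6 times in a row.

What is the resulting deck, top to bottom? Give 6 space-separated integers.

Answer: 0 4 3 2 1 5

Derivation:
After op 1 (out_shuffle): [0 3 1 4 2 5]
After op 2 (out_shuffle): [0 4 3 2 1 5]
After op 3 (out_shuffle): [0 2 4 1 3 5]
After op 4 (out_shuffle): [0 1 2 3 4 5]
After op 5 (out_shuffle): [0 3 1 4 2 5]
After op 6 (out_shuffle): [0 4 3 2 1 5]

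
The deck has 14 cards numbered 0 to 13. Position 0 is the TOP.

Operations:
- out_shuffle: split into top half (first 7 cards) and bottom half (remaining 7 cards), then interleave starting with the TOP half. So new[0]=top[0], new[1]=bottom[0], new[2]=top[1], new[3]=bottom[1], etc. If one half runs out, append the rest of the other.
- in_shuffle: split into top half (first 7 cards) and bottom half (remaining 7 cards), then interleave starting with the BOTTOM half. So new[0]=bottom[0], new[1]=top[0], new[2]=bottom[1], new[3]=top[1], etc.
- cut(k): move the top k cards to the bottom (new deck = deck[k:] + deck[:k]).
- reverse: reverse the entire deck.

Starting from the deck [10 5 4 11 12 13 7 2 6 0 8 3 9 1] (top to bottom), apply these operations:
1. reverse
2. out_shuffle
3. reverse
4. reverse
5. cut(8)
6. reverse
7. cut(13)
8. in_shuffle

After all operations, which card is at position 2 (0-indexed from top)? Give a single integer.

After op 1 (reverse): [1 9 3 8 0 6 2 7 13 12 11 4 5 10]
After op 2 (out_shuffle): [1 7 9 13 3 12 8 11 0 4 6 5 2 10]
After op 3 (reverse): [10 2 5 6 4 0 11 8 12 3 13 9 7 1]
After op 4 (reverse): [1 7 9 13 3 12 8 11 0 4 6 5 2 10]
After op 5 (cut(8)): [0 4 6 5 2 10 1 7 9 13 3 12 8 11]
After op 6 (reverse): [11 8 12 3 13 9 7 1 10 2 5 6 4 0]
After op 7 (cut(13)): [0 11 8 12 3 13 9 7 1 10 2 5 6 4]
After op 8 (in_shuffle): [7 0 1 11 10 8 2 12 5 3 6 13 4 9]
Position 2: card 1.

Answer: 1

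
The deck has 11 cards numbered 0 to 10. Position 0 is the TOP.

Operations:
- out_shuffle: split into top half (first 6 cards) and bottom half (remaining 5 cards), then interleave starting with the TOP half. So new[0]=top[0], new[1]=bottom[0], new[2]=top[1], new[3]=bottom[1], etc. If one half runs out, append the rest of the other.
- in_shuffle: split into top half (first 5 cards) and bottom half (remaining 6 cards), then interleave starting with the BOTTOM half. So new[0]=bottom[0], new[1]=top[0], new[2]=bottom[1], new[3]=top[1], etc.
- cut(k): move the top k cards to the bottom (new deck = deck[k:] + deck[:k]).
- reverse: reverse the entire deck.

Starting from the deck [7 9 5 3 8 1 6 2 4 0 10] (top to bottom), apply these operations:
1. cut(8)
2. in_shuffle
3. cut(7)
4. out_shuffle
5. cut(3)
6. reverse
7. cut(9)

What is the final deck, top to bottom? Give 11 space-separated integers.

After op 1 (cut(8)): [4 0 10 7 9 5 3 8 1 6 2]
After op 2 (in_shuffle): [5 4 3 0 8 10 1 7 6 9 2]
After op 3 (cut(7)): [7 6 9 2 5 4 3 0 8 10 1]
After op 4 (out_shuffle): [7 3 6 0 9 8 2 10 5 1 4]
After op 5 (cut(3)): [0 9 8 2 10 5 1 4 7 3 6]
After op 6 (reverse): [6 3 7 4 1 5 10 2 8 9 0]
After op 7 (cut(9)): [9 0 6 3 7 4 1 5 10 2 8]

Answer: 9 0 6 3 7 4 1 5 10 2 8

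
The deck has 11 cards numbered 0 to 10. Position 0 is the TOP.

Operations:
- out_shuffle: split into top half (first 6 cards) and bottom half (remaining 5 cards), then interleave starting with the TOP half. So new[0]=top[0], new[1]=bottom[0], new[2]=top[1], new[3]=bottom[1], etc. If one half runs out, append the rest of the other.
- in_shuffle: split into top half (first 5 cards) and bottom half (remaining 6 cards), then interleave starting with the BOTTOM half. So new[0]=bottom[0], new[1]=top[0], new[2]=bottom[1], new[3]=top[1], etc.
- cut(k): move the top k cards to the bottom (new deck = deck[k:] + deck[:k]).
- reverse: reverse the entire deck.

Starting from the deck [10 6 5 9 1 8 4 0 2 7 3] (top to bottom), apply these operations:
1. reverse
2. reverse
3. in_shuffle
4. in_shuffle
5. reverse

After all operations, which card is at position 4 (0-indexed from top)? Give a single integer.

After op 1 (reverse): [3 7 2 0 4 8 1 9 5 6 10]
After op 2 (reverse): [10 6 5 9 1 8 4 0 2 7 3]
After op 3 (in_shuffle): [8 10 4 6 0 5 2 9 7 1 3]
After op 4 (in_shuffle): [5 8 2 10 9 4 7 6 1 0 3]
After op 5 (reverse): [3 0 1 6 7 4 9 10 2 8 5]
Position 4: card 7.

Answer: 7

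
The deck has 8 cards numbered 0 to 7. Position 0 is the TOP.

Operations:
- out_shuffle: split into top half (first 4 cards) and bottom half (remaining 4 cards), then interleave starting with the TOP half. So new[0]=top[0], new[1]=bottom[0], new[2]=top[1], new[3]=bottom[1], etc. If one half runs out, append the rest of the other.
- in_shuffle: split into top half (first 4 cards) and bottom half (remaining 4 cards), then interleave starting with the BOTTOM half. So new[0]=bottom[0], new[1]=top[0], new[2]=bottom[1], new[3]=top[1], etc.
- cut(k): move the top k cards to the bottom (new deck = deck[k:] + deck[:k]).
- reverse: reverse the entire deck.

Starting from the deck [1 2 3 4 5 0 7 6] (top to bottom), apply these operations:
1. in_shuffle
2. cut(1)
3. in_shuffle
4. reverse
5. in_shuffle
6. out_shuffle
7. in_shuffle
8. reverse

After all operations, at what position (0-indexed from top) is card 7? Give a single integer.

After op 1 (in_shuffle): [5 1 0 2 7 3 6 4]
After op 2 (cut(1)): [1 0 2 7 3 6 4 5]
After op 3 (in_shuffle): [3 1 6 0 4 2 5 7]
After op 4 (reverse): [7 5 2 4 0 6 1 3]
After op 5 (in_shuffle): [0 7 6 5 1 2 3 4]
After op 6 (out_shuffle): [0 1 7 2 6 3 5 4]
After op 7 (in_shuffle): [6 0 3 1 5 7 4 2]
After op 8 (reverse): [2 4 7 5 1 3 0 6]
Card 7 is at position 2.

Answer: 2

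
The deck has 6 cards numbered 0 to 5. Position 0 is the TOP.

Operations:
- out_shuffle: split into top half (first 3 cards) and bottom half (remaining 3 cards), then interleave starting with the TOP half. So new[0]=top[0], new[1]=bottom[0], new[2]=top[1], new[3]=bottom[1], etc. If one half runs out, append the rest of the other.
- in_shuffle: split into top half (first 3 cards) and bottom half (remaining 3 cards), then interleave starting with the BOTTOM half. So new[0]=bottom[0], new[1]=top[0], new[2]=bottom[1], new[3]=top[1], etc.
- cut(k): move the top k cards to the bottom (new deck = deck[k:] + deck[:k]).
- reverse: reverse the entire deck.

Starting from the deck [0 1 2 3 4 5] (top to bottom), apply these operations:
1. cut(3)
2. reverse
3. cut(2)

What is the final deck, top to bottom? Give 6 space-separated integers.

Answer: 0 5 4 3 2 1

Derivation:
After op 1 (cut(3)): [3 4 5 0 1 2]
After op 2 (reverse): [2 1 0 5 4 3]
After op 3 (cut(2)): [0 5 4 3 2 1]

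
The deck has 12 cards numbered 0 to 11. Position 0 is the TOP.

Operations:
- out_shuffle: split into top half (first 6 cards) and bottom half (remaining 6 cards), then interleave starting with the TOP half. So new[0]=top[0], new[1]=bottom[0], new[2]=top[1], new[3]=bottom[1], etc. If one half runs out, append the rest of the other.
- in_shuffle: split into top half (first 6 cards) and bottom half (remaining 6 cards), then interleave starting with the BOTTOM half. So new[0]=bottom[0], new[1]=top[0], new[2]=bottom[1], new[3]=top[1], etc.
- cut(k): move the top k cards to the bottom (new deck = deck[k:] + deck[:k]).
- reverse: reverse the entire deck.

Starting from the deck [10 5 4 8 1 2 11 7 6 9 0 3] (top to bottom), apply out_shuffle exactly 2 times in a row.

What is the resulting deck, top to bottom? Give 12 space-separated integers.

After op 1 (out_shuffle): [10 11 5 7 4 6 8 9 1 0 2 3]
After op 2 (out_shuffle): [10 8 11 9 5 1 7 0 4 2 6 3]

Answer: 10 8 11 9 5 1 7 0 4 2 6 3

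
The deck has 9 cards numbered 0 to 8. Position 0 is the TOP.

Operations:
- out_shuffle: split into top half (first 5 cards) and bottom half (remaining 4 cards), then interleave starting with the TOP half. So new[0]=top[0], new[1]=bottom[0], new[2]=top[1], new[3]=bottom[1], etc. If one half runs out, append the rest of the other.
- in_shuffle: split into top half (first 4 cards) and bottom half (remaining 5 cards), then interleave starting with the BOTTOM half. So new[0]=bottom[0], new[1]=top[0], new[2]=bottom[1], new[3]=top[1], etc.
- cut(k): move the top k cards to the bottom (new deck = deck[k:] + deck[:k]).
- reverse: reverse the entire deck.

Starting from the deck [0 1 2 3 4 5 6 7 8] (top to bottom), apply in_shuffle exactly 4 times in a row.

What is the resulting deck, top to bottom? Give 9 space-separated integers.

Answer: 3 7 2 6 1 5 0 4 8

Derivation:
After op 1 (in_shuffle): [4 0 5 1 6 2 7 3 8]
After op 2 (in_shuffle): [6 4 2 0 7 5 3 1 8]
After op 3 (in_shuffle): [7 6 5 4 3 2 1 0 8]
After op 4 (in_shuffle): [3 7 2 6 1 5 0 4 8]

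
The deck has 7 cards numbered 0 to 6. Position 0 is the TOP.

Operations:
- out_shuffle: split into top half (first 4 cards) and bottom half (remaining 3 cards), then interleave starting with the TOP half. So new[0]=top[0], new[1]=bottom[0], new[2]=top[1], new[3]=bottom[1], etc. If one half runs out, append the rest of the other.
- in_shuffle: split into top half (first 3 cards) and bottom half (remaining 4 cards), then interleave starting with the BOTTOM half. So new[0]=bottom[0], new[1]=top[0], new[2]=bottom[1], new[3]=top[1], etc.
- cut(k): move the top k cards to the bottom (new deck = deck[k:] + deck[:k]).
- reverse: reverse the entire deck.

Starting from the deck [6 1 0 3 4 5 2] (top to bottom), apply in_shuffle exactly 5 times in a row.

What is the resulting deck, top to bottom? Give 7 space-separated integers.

After op 1 (in_shuffle): [3 6 4 1 5 0 2]
After op 2 (in_shuffle): [1 3 5 6 0 4 2]
After op 3 (in_shuffle): [6 1 0 3 4 5 2]
After op 4 (in_shuffle): [3 6 4 1 5 0 2]
After op 5 (in_shuffle): [1 3 5 6 0 4 2]

Answer: 1 3 5 6 0 4 2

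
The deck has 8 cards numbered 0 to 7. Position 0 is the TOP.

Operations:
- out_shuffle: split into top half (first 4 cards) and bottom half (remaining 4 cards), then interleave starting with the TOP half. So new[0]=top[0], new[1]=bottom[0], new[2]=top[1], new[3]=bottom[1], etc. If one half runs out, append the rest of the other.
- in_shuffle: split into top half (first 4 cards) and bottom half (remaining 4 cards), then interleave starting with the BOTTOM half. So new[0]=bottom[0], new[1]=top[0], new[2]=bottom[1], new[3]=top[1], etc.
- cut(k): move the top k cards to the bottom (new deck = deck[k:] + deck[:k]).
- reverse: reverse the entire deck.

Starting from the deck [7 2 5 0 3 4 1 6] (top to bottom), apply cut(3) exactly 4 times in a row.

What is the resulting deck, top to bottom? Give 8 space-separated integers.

Answer: 3 4 1 6 7 2 5 0

Derivation:
After op 1 (cut(3)): [0 3 4 1 6 7 2 5]
After op 2 (cut(3)): [1 6 7 2 5 0 3 4]
After op 3 (cut(3)): [2 5 0 3 4 1 6 7]
After op 4 (cut(3)): [3 4 1 6 7 2 5 0]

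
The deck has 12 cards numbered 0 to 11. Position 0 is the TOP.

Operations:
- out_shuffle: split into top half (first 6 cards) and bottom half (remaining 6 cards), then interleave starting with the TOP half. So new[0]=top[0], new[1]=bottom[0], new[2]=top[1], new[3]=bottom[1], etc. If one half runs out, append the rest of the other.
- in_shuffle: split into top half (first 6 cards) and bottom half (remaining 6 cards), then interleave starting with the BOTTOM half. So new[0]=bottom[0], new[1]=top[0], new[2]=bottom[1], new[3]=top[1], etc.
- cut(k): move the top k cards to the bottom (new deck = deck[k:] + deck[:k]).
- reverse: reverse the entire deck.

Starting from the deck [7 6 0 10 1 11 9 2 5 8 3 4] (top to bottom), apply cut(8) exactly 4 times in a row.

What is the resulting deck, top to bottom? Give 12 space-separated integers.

After op 1 (cut(8)): [5 8 3 4 7 6 0 10 1 11 9 2]
After op 2 (cut(8)): [1 11 9 2 5 8 3 4 7 6 0 10]
After op 3 (cut(8)): [7 6 0 10 1 11 9 2 5 8 3 4]
After op 4 (cut(8)): [5 8 3 4 7 6 0 10 1 11 9 2]

Answer: 5 8 3 4 7 6 0 10 1 11 9 2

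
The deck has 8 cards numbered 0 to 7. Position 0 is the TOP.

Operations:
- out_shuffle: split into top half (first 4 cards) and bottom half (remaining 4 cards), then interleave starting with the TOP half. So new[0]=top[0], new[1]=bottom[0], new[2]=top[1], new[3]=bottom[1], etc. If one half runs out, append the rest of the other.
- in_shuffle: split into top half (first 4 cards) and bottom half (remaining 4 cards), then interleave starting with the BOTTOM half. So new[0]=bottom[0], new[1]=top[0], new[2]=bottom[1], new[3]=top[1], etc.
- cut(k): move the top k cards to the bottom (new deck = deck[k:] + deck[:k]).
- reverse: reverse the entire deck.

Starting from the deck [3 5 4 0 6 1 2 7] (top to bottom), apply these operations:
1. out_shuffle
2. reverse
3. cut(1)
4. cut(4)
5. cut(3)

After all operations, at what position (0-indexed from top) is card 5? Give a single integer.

Answer: 5

Derivation:
After op 1 (out_shuffle): [3 6 5 1 4 2 0 7]
After op 2 (reverse): [7 0 2 4 1 5 6 3]
After op 3 (cut(1)): [0 2 4 1 5 6 3 7]
After op 4 (cut(4)): [5 6 3 7 0 2 4 1]
After op 5 (cut(3)): [7 0 2 4 1 5 6 3]
Card 5 is at position 5.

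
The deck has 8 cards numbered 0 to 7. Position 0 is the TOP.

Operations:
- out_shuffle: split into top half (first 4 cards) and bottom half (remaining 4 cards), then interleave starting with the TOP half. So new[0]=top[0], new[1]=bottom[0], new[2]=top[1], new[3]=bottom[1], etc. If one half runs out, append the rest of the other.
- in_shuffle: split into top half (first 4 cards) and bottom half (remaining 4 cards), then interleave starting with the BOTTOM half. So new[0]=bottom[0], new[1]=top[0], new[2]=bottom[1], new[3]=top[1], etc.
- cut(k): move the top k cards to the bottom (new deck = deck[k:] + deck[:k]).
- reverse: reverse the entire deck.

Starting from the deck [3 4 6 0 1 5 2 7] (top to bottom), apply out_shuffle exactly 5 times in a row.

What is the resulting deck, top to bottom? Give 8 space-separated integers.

After op 1 (out_shuffle): [3 1 4 5 6 2 0 7]
After op 2 (out_shuffle): [3 6 1 2 4 0 5 7]
After op 3 (out_shuffle): [3 4 6 0 1 5 2 7]
After op 4 (out_shuffle): [3 1 4 5 6 2 0 7]
After op 5 (out_shuffle): [3 6 1 2 4 0 5 7]

Answer: 3 6 1 2 4 0 5 7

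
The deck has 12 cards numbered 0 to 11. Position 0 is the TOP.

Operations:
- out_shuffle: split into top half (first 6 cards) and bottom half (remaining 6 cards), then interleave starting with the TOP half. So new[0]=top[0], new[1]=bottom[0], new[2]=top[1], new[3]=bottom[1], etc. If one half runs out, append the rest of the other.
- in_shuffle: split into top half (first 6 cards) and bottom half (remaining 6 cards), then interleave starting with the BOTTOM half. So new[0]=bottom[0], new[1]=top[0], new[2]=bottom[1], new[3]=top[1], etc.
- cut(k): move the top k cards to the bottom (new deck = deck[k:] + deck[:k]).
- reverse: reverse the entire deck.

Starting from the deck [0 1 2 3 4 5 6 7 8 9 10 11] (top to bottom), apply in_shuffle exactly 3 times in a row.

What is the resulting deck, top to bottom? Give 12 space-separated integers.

After op 1 (in_shuffle): [6 0 7 1 8 2 9 3 10 4 11 5]
After op 2 (in_shuffle): [9 6 3 0 10 7 4 1 11 8 5 2]
After op 3 (in_shuffle): [4 9 1 6 11 3 8 0 5 10 2 7]

Answer: 4 9 1 6 11 3 8 0 5 10 2 7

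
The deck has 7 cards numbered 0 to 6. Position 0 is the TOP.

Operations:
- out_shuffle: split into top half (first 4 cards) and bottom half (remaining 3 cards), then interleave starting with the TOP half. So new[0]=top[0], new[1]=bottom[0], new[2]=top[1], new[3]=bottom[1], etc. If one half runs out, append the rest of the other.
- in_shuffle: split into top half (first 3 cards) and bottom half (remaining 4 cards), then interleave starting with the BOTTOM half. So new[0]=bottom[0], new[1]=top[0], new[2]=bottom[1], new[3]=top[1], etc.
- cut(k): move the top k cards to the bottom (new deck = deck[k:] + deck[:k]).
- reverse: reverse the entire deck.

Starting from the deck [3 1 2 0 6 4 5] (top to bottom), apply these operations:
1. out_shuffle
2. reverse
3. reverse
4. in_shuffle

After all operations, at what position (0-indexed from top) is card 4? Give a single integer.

After op 1 (out_shuffle): [3 6 1 4 2 5 0]
After op 2 (reverse): [0 5 2 4 1 6 3]
After op 3 (reverse): [3 6 1 4 2 5 0]
After op 4 (in_shuffle): [4 3 2 6 5 1 0]
Card 4 is at position 0.

Answer: 0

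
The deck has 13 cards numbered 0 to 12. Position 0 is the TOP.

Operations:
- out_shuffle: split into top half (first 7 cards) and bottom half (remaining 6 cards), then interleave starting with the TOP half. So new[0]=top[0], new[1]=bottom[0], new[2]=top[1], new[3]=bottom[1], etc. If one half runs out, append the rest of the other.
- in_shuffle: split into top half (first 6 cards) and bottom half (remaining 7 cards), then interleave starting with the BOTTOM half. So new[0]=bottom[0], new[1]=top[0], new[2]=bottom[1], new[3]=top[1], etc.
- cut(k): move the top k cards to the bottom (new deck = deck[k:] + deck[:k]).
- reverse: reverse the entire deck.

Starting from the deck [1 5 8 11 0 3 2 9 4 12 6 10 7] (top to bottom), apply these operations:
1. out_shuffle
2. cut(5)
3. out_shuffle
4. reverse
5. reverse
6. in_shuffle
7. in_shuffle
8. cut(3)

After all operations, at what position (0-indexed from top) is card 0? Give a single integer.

Answer: 11

Derivation:
After op 1 (out_shuffle): [1 9 5 4 8 12 11 6 0 10 3 7 2]
After op 2 (cut(5)): [12 11 6 0 10 3 7 2 1 9 5 4 8]
After op 3 (out_shuffle): [12 2 11 1 6 9 0 5 10 4 3 8 7]
After op 4 (reverse): [7 8 3 4 10 5 0 9 6 1 11 2 12]
After op 5 (reverse): [12 2 11 1 6 9 0 5 10 4 3 8 7]
After op 6 (in_shuffle): [0 12 5 2 10 11 4 1 3 6 8 9 7]
After op 7 (in_shuffle): [4 0 1 12 3 5 6 2 8 10 9 11 7]
After op 8 (cut(3)): [12 3 5 6 2 8 10 9 11 7 4 0 1]
Card 0 is at position 11.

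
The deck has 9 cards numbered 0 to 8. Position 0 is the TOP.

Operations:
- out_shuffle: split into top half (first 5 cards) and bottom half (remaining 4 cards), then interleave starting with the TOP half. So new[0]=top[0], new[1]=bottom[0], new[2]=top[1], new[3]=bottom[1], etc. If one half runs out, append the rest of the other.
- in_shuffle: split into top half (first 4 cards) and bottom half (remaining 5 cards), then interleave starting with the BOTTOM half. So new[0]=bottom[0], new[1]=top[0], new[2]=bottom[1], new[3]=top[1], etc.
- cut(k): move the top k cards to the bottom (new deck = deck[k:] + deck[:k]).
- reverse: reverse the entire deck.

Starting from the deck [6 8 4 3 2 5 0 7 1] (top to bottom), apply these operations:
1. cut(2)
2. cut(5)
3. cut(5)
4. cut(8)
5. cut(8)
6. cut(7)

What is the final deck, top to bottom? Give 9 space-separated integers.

Answer: 1 6 8 4 3 2 5 0 7

Derivation:
After op 1 (cut(2)): [4 3 2 5 0 7 1 6 8]
After op 2 (cut(5)): [7 1 6 8 4 3 2 5 0]
After op 3 (cut(5)): [3 2 5 0 7 1 6 8 4]
After op 4 (cut(8)): [4 3 2 5 0 7 1 6 8]
After op 5 (cut(8)): [8 4 3 2 5 0 7 1 6]
After op 6 (cut(7)): [1 6 8 4 3 2 5 0 7]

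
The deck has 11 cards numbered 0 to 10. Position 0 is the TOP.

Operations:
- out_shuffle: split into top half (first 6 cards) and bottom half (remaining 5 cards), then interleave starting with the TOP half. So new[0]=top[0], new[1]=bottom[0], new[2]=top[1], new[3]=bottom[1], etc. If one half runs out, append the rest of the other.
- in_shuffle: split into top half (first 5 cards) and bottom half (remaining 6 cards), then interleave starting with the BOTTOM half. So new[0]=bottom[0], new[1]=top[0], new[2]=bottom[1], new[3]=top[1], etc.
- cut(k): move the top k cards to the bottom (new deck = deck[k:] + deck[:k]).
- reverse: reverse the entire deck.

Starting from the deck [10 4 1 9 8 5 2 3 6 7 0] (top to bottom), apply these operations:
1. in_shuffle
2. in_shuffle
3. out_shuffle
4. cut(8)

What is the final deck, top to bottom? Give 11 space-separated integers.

Answer: 9 0 2 1 7 5 4 6 8 10 3

Derivation:
After op 1 (in_shuffle): [5 10 2 4 3 1 6 9 7 8 0]
After op 2 (in_shuffle): [1 5 6 10 9 2 7 4 8 3 0]
After op 3 (out_shuffle): [1 7 5 4 6 8 10 3 9 0 2]
After op 4 (cut(8)): [9 0 2 1 7 5 4 6 8 10 3]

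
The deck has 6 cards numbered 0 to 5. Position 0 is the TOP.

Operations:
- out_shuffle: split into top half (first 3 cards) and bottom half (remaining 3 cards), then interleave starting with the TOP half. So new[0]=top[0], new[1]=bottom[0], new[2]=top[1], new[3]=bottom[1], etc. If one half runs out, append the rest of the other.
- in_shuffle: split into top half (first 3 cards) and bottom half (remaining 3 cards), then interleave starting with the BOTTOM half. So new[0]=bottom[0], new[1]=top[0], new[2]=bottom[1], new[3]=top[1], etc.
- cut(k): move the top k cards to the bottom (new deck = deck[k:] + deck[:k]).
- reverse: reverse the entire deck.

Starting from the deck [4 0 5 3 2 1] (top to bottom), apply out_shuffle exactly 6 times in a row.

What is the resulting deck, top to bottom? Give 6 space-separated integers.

Answer: 4 2 3 5 0 1

Derivation:
After op 1 (out_shuffle): [4 3 0 2 5 1]
After op 2 (out_shuffle): [4 2 3 5 0 1]
After op 3 (out_shuffle): [4 5 2 0 3 1]
After op 4 (out_shuffle): [4 0 5 3 2 1]
After op 5 (out_shuffle): [4 3 0 2 5 1]
After op 6 (out_shuffle): [4 2 3 5 0 1]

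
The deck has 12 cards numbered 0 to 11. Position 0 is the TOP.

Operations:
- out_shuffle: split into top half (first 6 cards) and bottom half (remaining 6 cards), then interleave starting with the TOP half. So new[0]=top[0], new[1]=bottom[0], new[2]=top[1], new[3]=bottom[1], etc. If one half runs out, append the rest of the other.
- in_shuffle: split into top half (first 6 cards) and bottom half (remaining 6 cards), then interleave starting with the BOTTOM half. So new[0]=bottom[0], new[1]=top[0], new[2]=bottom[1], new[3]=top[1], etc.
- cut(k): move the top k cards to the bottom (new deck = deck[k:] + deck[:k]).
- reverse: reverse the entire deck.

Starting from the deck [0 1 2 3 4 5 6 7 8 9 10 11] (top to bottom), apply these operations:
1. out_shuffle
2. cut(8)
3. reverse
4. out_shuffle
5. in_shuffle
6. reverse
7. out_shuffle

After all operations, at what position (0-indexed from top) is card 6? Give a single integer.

Answer: 5

Derivation:
After op 1 (out_shuffle): [0 6 1 7 2 8 3 9 4 10 5 11]
After op 2 (cut(8)): [4 10 5 11 0 6 1 7 2 8 3 9]
After op 3 (reverse): [9 3 8 2 7 1 6 0 11 5 10 4]
After op 4 (out_shuffle): [9 6 3 0 8 11 2 5 7 10 1 4]
After op 5 (in_shuffle): [2 9 5 6 7 3 10 0 1 8 4 11]
After op 6 (reverse): [11 4 8 1 0 10 3 7 6 5 9 2]
After op 7 (out_shuffle): [11 3 4 7 8 6 1 5 0 9 10 2]
Card 6 is at position 5.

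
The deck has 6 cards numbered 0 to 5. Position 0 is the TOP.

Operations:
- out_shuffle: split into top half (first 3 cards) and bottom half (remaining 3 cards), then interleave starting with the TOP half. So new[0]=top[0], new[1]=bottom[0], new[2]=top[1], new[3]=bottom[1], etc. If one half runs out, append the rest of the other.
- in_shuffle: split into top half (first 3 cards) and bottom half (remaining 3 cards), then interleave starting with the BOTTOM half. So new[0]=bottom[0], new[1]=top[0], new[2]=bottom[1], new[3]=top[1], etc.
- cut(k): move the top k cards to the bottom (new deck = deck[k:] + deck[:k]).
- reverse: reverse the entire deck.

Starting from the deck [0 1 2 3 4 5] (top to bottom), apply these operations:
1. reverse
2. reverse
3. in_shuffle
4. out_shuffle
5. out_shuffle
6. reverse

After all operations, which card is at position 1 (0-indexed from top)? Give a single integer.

Answer: 0

Derivation:
After op 1 (reverse): [5 4 3 2 1 0]
After op 2 (reverse): [0 1 2 3 4 5]
After op 3 (in_shuffle): [3 0 4 1 5 2]
After op 4 (out_shuffle): [3 1 0 5 4 2]
After op 5 (out_shuffle): [3 5 1 4 0 2]
After op 6 (reverse): [2 0 4 1 5 3]
Position 1: card 0.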